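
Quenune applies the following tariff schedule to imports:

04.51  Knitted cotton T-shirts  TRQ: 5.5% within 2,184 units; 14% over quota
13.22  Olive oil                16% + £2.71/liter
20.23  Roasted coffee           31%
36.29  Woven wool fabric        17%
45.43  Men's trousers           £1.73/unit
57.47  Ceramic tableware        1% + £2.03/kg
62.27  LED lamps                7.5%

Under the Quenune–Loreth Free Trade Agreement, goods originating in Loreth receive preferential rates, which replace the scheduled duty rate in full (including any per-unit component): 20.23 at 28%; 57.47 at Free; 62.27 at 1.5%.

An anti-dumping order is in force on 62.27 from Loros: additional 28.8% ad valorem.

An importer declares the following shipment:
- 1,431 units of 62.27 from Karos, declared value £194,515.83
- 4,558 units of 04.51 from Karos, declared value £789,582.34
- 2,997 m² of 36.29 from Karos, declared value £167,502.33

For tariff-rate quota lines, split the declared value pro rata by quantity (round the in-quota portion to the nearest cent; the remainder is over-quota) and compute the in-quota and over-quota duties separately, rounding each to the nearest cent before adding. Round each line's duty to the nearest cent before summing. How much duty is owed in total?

Line 1 (62.27, Karos, 1,431 units, £194,515.83):
Base rate for 62.27 is 7.5%.
62.27 has an FTA preferential rate, but origin Karos is not Loreth; base rate stands.
The additional-duty order on 62.27 targets Loros, not Karos; it does not apply.
Duty = £194,515.83 × 7.5% = £14,588.69.
Line 2 (04.51, Karos, 4,558 units, £789,582.34):
Code 04.51 is under a tariff-rate quota (threshold 2,184 units). In-quota: 2,184 units at 5.5%; over-quota: 2,374 units at 14%.
Pro-rata value split: in-quota = £789,582.34 × 2,184/4,558 = £378,334.32; over-quota = £789,582.34 − £378,334.32 = £411,248.02.
In-quota duty = £378,334.32 × 5.5% = £20,808.39. Over-quota duty = £411,248.02 × 14% = £57,574.72.
Line duty = £20,808.39 + £57,574.72 = £78,383.11.
Line 3 (36.29, Karos, 2,997 m², £167,502.33):
Base rate for 36.29 is 17%.
Duty = £167,502.33 × 17% = £28,475.40.
Total = £14,588.69 + £78,383.11 + £28,475.40 = £121,447.20.

£121,447.20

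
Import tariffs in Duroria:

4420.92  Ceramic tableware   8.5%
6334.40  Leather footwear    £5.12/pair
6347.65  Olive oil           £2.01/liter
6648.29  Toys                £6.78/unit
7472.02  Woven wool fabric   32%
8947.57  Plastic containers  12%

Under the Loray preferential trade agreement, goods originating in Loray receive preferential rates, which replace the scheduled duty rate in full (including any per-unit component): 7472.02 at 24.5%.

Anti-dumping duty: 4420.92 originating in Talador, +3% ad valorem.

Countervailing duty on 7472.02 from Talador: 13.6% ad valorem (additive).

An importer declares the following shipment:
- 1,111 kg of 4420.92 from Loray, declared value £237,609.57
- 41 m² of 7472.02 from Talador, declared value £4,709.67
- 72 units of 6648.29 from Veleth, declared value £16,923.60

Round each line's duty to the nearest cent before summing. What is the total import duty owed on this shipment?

Line 1 (4420.92, Loray, 1,111 kg, £237,609.57):
Base rate for 4420.92 is 8.5%.
Origin Loray is the FTA partner but 4420.92 is not on the preference list; base rate stands.
The additional-duty order on 4420.92 targets Talador, not Loray; it does not apply.
Duty = £237,609.57 × 8.5% = £20,196.81.
Line 2 (7472.02, Talador, 41 m², £4,709.67):
Base rate for 7472.02 is 32%.
7472.02 has an FTA preferential rate, but origin Talador is not Loray; base rate stands.
Additional duty on 7472.02 from Talador: +13.6%. Applied ad valorem rate: 32% + 13.6% = 45.6%.
Duty = £4,709.67 × 45.6% = £2,147.61.
Line 3 (6648.29, Veleth, 72 units, £16,923.60):
Base rate for 6648.29 is £6.78/unit.
Duty = 72 × £6.78 = £488.16.
Total = £20,196.81 + £2,147.61 + £488.16 = £22,832.58.

£22,832.58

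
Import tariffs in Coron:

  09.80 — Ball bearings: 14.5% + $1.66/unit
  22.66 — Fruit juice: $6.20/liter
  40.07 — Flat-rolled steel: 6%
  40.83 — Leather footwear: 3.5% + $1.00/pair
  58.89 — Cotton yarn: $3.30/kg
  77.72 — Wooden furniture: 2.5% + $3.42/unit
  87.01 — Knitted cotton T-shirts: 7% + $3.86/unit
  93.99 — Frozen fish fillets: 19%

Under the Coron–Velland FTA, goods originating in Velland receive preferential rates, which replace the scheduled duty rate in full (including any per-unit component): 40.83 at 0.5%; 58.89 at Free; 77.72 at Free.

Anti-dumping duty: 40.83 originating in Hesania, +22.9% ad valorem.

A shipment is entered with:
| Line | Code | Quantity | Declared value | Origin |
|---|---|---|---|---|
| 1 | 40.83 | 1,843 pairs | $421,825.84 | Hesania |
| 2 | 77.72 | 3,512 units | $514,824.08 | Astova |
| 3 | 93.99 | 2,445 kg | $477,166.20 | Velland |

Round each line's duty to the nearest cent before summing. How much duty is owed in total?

$228,748.24

Line 1 (40.83, Hesania, 1,843 pairs, $421,825.84):
Base rate for 40.83 is 3.5% + $1.00/pair.
40.83 has an FTA preferential rate, but origin Hesania is not Velland; base rate stands.
Additional duty on 40.83 from Hesania: +22.9%. Applied ad valorem rate: 3.5% + 22.9% = 26.4%.
Duty = $421,825.84 × 26.4% + 1,843 × $1.00 = $113,205.02.
Line 2 (77.72, Astova, 3,512 units, $514,824.08):
Base rate for 77.72 is 2.5% + $3.42/unit.
77.72 has an FTA preferential rate, but origin Astova is not Velland; base rate stands.
Duty = $514,824.08 × 2.5% + 3,512 × $3.42 = $24,881.64.
Line 3 (93.99, Velland, 2,445 kg, $477,166.20):
Base rate for 93.99 is 19%.
Origin Velland is the FTA partner but 93.99 is not on the preference list; base rate stands.
Duty = $477,166.20 × 19% = $90,661.58.
Total = $113,205.02 + $24,881.64 + $90,661.58 = $228,748.24.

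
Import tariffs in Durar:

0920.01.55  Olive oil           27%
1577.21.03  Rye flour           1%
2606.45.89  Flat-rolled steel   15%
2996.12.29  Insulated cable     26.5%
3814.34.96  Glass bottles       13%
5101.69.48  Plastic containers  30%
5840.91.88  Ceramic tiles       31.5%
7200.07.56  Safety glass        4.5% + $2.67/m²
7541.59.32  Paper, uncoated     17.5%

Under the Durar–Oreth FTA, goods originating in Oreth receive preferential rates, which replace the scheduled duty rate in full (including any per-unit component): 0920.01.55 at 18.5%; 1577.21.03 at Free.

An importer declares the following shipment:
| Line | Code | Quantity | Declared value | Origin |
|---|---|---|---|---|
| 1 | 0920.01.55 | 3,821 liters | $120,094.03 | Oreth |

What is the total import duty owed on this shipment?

$22,217.40

Line 1 (0920.01.55, Oreth, 3,821 liters, $120,094.03):
Base rate for 0920.01.55 is 27%.
Origin Oreth qualifies under the Durar–Oreth agreement and 0920.01.55 is covered: preferential rate 18.5% applies instead.
Duty = $120,094.03 × 18.5% = $22,217.40.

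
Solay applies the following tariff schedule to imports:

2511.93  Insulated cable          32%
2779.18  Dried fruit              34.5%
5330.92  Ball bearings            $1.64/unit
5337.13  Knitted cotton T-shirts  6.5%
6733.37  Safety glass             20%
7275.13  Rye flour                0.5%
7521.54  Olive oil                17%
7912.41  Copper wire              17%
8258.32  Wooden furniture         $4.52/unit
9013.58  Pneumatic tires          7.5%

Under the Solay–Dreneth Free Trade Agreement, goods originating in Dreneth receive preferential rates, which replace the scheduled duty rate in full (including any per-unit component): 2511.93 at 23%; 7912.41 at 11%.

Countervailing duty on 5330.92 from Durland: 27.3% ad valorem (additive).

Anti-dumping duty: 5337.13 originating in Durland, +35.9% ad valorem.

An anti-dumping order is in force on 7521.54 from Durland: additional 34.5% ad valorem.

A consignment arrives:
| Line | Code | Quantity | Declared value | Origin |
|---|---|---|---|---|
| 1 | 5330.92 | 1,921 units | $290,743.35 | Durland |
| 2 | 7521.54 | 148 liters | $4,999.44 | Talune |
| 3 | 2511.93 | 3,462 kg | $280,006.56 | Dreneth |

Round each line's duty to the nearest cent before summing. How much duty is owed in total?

$147,774.78

Line 1 (5330.92, Durland, 1,921 units, $290,743.35):
Base rate for 5330.92 is $1.64/unit.
Additional duty on 5330.92 from Durland: +27.3% ad valorem. Applied ad valorem rate = 27.3%.
Duty = $290,743.35 × 27.3% + 1,921 × $1.64 = $82,523.37.
Line 2 (7521.54, Talune, 148 liters, $4,999.44):
Base rate for 7521.54 is 17%.
The additional-duty order on 7521.54 targets Durland, not Talune; it does not apply.
Duty = $4,999.44 × 17% = $849.90.
Line 3 (2511.93, Dreneth, 3,462 kg, $280,006.56):
Base rate for 2511.93 is 32%.
Origin Dreneth qualifies under the Solay–Dreneth agreement and 2511.93 is covered: preferential rate 23% applies instead.
Duty = $280,006.56 × 23% = $64,401.51.
Total = $82,523.37 + $849.90 + $64,401.51 = $147,774.78.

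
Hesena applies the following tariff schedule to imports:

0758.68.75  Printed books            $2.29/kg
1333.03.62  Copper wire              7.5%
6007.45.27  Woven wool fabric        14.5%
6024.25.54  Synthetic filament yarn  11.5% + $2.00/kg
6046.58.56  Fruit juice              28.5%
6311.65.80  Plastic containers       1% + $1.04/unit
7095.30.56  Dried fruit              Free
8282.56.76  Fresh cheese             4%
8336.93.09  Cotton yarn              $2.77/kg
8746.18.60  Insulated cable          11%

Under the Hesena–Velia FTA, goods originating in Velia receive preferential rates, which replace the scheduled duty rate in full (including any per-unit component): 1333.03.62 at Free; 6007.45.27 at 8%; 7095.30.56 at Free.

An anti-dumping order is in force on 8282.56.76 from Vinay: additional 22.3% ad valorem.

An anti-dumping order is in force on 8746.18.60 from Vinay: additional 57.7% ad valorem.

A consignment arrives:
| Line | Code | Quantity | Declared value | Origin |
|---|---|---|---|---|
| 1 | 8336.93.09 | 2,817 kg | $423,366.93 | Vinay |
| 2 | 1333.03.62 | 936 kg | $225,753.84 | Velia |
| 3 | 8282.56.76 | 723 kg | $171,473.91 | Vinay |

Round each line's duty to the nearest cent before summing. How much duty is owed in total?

Line 1 (8336.93.09, Vinay, 2,817 kg, $423,366.93):
Base rate for 8336.93.09 is $2.77/kg.
Duty = 2,817 × $2.77 = $7,803.09.
Line 2 (1333.03.62, Velia, 936 kg, $225,753.84):
Base rate for 1333.03.62 is 7.5%.
Origin Velia qualifies under the Hesena–Velia agreement and 1333.03.62 is covered: preferential rate Free applies instead.
Duty = $225,753.84 × 0% = $0.00.
Line 3 (8282.56.76, Vinay, 723 kg, $171,473.91):
Base rate for 8282.56.76 is 4%.
Additional duty on 8282.56.76 from Vinay: +22.3%. Applied ad valorem rate: 4% + 22.3% = 26.3%.
Duty = $171,473.91 × 26.3% = $45,097.64.
Total = $7,803.09 + $0.00 + $45,097.64 = $52,900.73.

$52,900.73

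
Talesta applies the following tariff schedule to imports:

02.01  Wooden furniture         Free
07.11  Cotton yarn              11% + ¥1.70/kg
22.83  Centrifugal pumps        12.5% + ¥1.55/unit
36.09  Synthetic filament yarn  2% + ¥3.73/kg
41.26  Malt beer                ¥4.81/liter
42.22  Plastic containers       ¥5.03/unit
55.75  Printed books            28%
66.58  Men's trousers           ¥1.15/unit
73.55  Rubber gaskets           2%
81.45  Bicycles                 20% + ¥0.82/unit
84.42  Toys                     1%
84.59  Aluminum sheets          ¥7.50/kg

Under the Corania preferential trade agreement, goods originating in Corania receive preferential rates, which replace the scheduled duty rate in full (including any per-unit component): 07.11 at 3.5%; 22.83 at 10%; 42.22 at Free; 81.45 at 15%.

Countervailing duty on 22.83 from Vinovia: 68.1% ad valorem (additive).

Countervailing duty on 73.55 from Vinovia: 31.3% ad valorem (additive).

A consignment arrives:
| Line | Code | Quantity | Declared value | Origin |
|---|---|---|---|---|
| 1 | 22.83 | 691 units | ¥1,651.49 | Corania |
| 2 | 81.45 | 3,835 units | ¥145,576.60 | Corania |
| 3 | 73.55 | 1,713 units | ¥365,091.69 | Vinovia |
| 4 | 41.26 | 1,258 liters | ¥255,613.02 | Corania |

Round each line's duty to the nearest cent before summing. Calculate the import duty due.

Line 1 (22.83, Corania, 691 units, ¥1,651.49):
Base rate for 22.83 is 12.5% + ¥1.55/unit.
Origin Corania qualifies under the Talesta–Corania agreement and 22.83 is covered: preferential rate 10% applies instead.
The additional-duty order on 22.83 targets Vinovia, not Corania; it does not apply.
Duty = ¥1,651.49 × 10% = ¥165.15.
Line 2 (81.45, Corania, 3,835 units, ¥145,576.60):
Base rate for 81.45 is 20% + ¥0.82/unit.
Origin Corania qualifies under the Talesta–Corania agreement and 81.45 is covered: preferential rate 15% applies instead.
Duty = ¥145,576.60 × 15% = ¥21,836.49.
Line 3 (73.55, Vinovia, 1,713 units, ¥365,091.69):
Base rate for 73.55 is 2%.
Additional duty on 73.55 from Vinovia: +31.3%. Applied ad valorem rate: 2% + 31.3% = 33.3%.
Duty = ¥365,091.69 × 33.3% = ¥121,575.53.
Line 4 (41.26, Corania, 1,258 liters, ¥255,613.02):
Base rate for 41.26 is ¥4.81/liter.
Origin Corania is the FTA partner but 41.26 is not on the preference list; base rate stands.
Duty = 1,258 × ¥4.81 = ¥6,050.98.
Total = ¥165.15 + ¥21,836.49 + ¥121,575.53 + ¥6,050.98 = ¥149,628.15.

¥149,628.15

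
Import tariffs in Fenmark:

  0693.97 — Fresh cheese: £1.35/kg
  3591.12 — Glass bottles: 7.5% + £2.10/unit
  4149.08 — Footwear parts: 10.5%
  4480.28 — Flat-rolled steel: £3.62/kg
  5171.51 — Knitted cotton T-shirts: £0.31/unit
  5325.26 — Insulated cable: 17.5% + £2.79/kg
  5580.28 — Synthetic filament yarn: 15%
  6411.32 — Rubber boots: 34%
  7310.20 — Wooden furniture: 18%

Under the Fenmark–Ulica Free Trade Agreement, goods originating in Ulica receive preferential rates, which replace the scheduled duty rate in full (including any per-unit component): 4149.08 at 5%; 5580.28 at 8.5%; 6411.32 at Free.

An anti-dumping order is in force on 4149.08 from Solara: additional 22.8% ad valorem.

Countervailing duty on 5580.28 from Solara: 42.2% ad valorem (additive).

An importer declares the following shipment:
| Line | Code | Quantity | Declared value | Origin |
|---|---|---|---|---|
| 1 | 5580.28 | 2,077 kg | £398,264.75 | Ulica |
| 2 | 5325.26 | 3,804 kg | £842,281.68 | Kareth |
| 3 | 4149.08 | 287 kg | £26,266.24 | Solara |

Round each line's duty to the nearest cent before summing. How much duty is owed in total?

Line 1 (5580.28, Ulica, 2,077 kg, £398,264.75):
Base rate for 5580.28 is 15%.
Origin Ulica qualifies under the Fenmark–Ulica agreement and 5580.28 is covered: preferential rate 8.5% applies instead.
The additional-duty order on 5580.28 targets Solara, not Ulica; it does not apply.
Duty = £398,264.75 × 8.5% = £33,852.50.
Line 2 (5325.26, Kareth, 3,804 kg, £842,281.68):
Base rate for 5325.26 is 17.5% + £2.79/kg.
Duty = £842,281.68 × 17.5% + 3,804 × £2.79 = £158,012.45.
Line 3 (4149.08, Solara, 287 kg, £26,266.24):
Base rate for 4149.08 is 10.5%.
4149.08 has an FTA preferential rate, but origin Solara is not Ulica; base rate stands.
Additional duty on 4149.08 from Solara: +22.8%. Applied ad valorem rate: 10.5% + 22.8% = 33.3%.
Duty = £26,266.24 × 33.3% = £8,746.66.
Total = £33,852.50 + £158,012.45 + £8,746.66 = £200,611.61.

£200,611.61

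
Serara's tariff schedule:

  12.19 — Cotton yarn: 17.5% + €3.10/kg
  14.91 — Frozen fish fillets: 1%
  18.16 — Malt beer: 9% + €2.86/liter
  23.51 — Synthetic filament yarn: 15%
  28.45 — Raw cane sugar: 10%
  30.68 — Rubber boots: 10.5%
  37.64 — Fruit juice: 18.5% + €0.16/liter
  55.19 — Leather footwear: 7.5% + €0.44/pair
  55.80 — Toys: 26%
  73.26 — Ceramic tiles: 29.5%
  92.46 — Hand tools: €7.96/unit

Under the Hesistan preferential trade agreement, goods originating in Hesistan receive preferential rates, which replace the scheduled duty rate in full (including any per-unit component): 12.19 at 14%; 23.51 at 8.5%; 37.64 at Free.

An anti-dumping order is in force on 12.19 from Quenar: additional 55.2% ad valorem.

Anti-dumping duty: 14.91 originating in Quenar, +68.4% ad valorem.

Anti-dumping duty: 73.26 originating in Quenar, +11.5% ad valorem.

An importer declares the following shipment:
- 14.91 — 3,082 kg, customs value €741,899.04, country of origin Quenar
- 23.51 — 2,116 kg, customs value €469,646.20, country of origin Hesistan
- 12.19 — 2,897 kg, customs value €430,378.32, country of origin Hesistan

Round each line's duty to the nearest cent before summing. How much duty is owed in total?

€615,050.82

Line 1 (14.91, Quenar, 3,082 kg, €741,899.04):
Base rate for 14.91 is 1%.
Additional duty on 14.91 from Quenar: +68.4%. Applied ad valorem rate: 1% + 68.4% = 69.4%.
Duty = €741,899.04 × 69.4% = €514,877.93.
Line 2 (23.51, Hesistan, 2,116 kg, €469,646.20):
Base rate for 23.51 is 15%.
Origin Hesistan qualifies under the Serara–Hesistan agreement and 23.51 is covered: preferential rate 8.5% applies instead.
Duty = €469,646.20 × 8.5% = €39,919.93.
Line 3 (12.19, Hesistan, 2,897 kg, €430,378.32):
Base rate for 12.19 is 17.5% + €3.10/kg.
Origin Hesistan qualifies under the Serara–Hesistan agreement and 12.19 is covered: preferential rate 14% applies instead.
The additional-duty order on 12.19 targets Quenar, not Hesistan; it does not apply.
Duty = €430,378.32 × 14% = €60,252.96.
Total = €514,877.93 + €39,919.93 + €60,252.96 = €615,050.82.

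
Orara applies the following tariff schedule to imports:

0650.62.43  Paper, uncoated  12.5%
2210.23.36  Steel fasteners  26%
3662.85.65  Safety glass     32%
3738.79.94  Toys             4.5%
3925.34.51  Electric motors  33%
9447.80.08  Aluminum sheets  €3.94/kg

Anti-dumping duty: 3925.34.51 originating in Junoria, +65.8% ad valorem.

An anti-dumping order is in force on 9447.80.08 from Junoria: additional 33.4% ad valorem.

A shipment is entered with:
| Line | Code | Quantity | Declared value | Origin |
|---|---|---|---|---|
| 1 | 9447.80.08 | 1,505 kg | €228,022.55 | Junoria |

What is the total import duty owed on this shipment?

€82,089.23

Line 1 (9447.80.08, Junoria, 1,505 kg, €228,022.55):
Base rate for 9447.80.08 is €3.94/kg.
Additional duty on 9447.80.08 from Junoria: +33.4% ad valorem. Applied ad valorem rate = 33.4%.
Duty = €228,022.55 × 33.4% + 1,505 × €3.94 = €82,089.23.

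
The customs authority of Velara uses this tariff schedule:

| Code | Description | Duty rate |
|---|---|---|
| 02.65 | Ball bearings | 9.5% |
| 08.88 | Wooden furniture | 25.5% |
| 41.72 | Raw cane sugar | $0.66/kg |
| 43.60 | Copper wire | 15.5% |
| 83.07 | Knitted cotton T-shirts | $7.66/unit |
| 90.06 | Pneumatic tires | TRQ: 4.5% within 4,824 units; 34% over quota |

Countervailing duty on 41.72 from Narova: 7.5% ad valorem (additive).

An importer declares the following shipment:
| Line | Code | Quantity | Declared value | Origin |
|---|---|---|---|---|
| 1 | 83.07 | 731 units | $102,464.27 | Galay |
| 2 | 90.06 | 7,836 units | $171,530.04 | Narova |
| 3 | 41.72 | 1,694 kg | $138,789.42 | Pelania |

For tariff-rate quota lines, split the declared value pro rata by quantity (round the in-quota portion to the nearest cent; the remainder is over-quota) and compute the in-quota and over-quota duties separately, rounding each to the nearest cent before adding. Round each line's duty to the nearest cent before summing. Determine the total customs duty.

$33,886.49

Line 1 (83.07, Galay, 731 units, $102,464.27):
Base rate for 83.07 is $7.66/unit.
Duty = 731 × $7.66 = $5,599.46.
Line 2 (90.06, Narova, 7,836 units, $171,530.04):
Code 90.06 is under a tariff-rate quota (threshold 4,824 units). In-quota: 4,824 units at 4.5%; over-quota: 3,012 units at 34%.
Pro-rata value split: in-quota = $171,530.04 × 4,824/7,836 = $105,597.36; over-quota = $171,530.04 − $105,597.36 = $65,932.68.
In-quota duty = $105,597.36 × 4.5% = $4,751.88. Over-quota duty = $65,932.68 × 34% = $22,417.11.
Line duty = $4,751.88 + $22,417.11 = $27,168.99.
Line 3 (41.72, Pelania, 1,694 kg, $138,789.42):
Base rate for 41.72 is $0.66/kg.
The additional-duty order on 41.72 targets Narova, not Pelania; it does not apply.
Duty = 1,694 × $0.66 = $1,118.04.
Total = $5,599.46 + $27,168.99 + $1,118.04 = $33,886.49.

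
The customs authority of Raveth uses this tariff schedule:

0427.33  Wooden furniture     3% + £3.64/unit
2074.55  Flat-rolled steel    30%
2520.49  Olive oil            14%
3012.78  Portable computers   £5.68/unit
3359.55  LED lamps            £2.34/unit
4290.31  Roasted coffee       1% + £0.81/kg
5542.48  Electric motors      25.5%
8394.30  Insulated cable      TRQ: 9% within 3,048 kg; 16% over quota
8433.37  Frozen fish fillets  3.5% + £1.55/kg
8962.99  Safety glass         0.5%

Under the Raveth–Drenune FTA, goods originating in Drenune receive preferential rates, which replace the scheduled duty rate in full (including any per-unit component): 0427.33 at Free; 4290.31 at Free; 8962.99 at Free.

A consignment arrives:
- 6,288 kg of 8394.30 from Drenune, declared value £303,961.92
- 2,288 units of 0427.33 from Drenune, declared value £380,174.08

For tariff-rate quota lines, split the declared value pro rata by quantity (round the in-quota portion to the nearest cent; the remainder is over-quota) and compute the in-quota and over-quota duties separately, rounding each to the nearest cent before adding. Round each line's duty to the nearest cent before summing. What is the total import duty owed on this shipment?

£38,320.09

Line 1 (8394.30, Drenune, 6,288 kg, £303,961.92):
Code 8394.30 is under a tariff-rate quota (threshold 3,048 kg). In-quota: 3,048 kg at 9%; over-quota: 3,240 kg at 16%.
Pro-rata value split: in-quota = £303,961.92 × 3,048/6,288 = £147,340.32; over-quota = £303,961.92 − £147,340.32 = £156,621.60.
In-quota duty = £147,340.32 × 9% = £13,260.63. Over-quota duty = £156,621.60 × 16% = £25,059.46.
Line duty = £13,260.63 + £25,059.46 = £38,320.09.
Line 2 (0427.33, Drenune, 2,288 units, £380,174.08):
Base rate for 0427.33 is 3% + £3.64/unit.
Origin Drenune qualifies under the Raveth–Drenune agreement and 0427.33 is covered: preferential rate Free applies instead.
Duty = £380,174.08 × 0% = £0.00.
Total = £38,320.09 + £0.00 = £38,320.09.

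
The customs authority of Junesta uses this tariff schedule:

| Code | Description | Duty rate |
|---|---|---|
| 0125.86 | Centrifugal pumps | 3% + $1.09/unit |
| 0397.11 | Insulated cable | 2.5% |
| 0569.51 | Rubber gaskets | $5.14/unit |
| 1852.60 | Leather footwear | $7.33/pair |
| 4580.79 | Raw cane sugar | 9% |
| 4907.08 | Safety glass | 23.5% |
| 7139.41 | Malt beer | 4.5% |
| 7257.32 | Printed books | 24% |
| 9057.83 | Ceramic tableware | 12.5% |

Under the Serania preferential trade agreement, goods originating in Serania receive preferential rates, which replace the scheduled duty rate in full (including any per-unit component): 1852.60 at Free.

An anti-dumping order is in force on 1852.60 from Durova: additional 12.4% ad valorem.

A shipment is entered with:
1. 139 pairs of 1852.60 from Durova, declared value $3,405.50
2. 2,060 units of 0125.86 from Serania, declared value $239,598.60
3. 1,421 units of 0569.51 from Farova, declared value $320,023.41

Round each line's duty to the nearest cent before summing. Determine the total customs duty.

Line 1 (1852.60, Durova, 139 pairs, $3,405.50):
Base rate for 1852.60 is $7.33/pair.
1852.60 has an FTA preferential rate, but origin Durova is not Serania; base rate stands.
Additional duty on 1852.60 from Durova: +12.4% ad valorem. Applied ad valorem rate = 12.4%.
Duty = $3,405.50 × 12.4% + 139 × $7.33 = $1,441.15.
Line 2 (0125.86, Serania, 2,060 units, $239,598.60):
Base rate for 0125.86 is 3% + $1.09/unit.
Origin Serania is the FTA partner but 0125.86 is not on the preference list; base rate stands.
Duty = $239,598.60 × 3% + 2,060 × $1.09 = $9,433.36.
Line 3 (0569.51, Farova, 1,421 units, $320,023.41):
Base rate for 0569.51 is $5.14/unit.
Duty = 1,421 × $5.14 = $7,303.94.
Total = $1,441.15 + $9,433.36 + $7,303.94 = $18,178.45.

$18,178.45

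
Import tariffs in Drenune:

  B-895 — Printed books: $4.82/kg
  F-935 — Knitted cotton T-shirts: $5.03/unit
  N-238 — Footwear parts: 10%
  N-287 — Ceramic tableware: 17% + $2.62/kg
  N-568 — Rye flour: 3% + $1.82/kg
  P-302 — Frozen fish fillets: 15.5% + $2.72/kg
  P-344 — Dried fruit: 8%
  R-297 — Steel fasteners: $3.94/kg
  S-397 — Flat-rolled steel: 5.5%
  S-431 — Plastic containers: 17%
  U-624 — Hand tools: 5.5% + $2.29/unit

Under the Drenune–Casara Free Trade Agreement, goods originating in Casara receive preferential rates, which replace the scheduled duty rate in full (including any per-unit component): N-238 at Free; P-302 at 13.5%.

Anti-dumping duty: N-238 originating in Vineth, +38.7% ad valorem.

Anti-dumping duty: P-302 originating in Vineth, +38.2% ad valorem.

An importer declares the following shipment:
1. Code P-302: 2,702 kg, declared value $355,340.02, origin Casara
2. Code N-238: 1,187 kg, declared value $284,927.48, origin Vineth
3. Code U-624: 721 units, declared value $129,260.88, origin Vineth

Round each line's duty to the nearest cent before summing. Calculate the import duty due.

$195,491.02

Line 1 (P-302, Casara, 2,702 kg, $355,340.02):
Base rate for P-302 is 15.5% + $2.72/kg.
Origin Casara qualifies under the Drenune–Casara agreement and P-302 is covered: preferential rate 13.5% applies instead.
The additional-duty order on P-302 targets Vineth, not Casara; it does not apply.
Duty = $355,340.02 × 13.5% = $47,970.90.
Line 2 (N-238, Vineth, 1,187 kg, $284,927.48):
Base rate for N-238 is 10%.
N-238 has an FTA preferential rate, but origin Vineth is not Casara; base rate stands.
Additional duty on N-238 from Vineth: +38.7%. Applied ad valorem rate: 10% + 38.7% = 48.7%.
Duty = $284,927.48 × 48.7% = $138,759.68.
Line 3 (U-624, Vineth, 721 units, $129,260.88):
Base rate for U-624 is 5.5% + $2.29/unit.
Duty = $129,260.88 × 5.5% + 721 × $2.29 = $8,760.44.
Total = $47,970.90 + $138,759.68 + $8,760.44 = $195,491.02.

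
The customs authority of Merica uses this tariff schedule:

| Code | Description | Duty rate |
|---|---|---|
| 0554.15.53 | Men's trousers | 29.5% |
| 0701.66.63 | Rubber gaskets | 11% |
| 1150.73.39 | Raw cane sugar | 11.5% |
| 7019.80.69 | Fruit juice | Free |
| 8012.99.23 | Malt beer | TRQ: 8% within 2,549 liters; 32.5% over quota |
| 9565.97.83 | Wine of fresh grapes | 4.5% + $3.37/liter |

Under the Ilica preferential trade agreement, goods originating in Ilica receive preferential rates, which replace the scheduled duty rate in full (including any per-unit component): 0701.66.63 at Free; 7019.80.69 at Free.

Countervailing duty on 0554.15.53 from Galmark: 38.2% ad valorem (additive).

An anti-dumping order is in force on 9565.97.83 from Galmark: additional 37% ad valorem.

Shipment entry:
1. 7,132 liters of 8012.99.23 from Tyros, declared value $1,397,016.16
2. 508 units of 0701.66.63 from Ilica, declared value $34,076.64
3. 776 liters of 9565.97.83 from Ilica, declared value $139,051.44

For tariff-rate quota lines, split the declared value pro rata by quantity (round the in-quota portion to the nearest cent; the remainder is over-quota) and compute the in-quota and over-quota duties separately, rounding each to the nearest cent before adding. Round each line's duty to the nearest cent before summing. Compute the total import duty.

$340,574.64

Line 1 (8012.99.23, Tyros, 7,132 liters, $1,397,016.16):
Code 8012.99.23 is under a tariff-rate quota (threshold 2,549 liters). In-quota: 2,549 liters at 8%; over-quota: 4,583 liters at 32.5%.
Pro-rata value split: in-quota = $1,397,016.16 × 2,549/7,132 = $499,298.12; over-quota = $1,397,016.16 − $499,298.12 = $897,718.04.
In-quota duty = $499,298.12 × 8% = $39,943.85. Over-quota duty = $897,718.04 × 32.5% = $291,758.36.
Line duty = $39,943.85 + $291,758.36 = $331,702.21.
Line 2 (0701.66.63, Ilica, 508 units, $34,076.64):
Base rate for 0701.66.63 is 11%.
Origin Ilica qualifies under the Merica–Ilica agreement and 0701.66.63 is covered: preferential rate Free applies instead.
Duty = $34,076.64 × 0% = $0.00.
Line 3 (9565.97.83, Ilica, 776 liters, $139,051.44):
Base rate for 9565.97.83 is 4.5% + $3.37/liter.
Origin Ilica is the FTA partner but 9565.97.83 is not on the preference list; base rate stands.
The additional-duty order on 9565.97.83 targets Galmark, not Ilica; it does not apply.
Duty = $139,051.44 × 4.5% + 776 × $3.37 = $8,872.43.
Total = $331,702.21 + $0.00 + $8,872.43 = $340,574.64.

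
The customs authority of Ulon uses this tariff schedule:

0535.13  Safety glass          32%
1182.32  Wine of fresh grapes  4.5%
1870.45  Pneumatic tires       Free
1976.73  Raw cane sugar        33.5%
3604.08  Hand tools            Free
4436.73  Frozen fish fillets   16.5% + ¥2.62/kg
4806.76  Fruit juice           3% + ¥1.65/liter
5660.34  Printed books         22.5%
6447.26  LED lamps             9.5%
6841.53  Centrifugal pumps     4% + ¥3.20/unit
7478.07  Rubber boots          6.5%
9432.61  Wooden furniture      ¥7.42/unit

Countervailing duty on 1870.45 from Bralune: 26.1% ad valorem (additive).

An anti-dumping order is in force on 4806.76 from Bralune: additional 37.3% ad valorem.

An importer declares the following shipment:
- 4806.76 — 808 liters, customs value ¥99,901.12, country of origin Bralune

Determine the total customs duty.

Line 1 (4806.76, Bralune, 808 liters, ¥99,901.12):
Base rate for 4806.76 is 3% + ¥1.65/liter.
Additional duty on 4806.76 from Bralune: +37.3%. Applied ad valorem rate: 3% + 37.3% = 40.3%.
Duty = ¥99,901.12 × 40.3% + 808 × ¥1.65 = ¥41,593.35.

¥41,593.35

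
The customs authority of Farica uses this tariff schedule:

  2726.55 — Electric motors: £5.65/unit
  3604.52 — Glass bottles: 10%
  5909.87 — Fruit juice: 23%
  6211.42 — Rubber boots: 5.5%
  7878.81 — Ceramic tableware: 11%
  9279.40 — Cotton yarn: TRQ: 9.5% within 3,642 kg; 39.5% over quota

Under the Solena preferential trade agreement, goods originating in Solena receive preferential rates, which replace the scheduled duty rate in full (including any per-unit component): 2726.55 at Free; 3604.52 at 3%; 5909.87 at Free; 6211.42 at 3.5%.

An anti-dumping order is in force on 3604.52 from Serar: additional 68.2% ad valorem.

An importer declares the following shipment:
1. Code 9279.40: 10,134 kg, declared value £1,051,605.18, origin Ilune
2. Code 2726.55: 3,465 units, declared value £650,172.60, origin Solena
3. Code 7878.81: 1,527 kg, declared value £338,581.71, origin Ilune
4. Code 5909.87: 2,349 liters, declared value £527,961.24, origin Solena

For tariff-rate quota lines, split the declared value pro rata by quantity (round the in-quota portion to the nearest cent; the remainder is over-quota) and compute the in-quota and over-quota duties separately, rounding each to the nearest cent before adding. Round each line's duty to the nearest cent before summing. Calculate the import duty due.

£339,248.93

Line 1 (9279.40, Ilune, 10,134 kg, £1,051,605.18):
Code 9279.40 is under a tariff-rate quota (threshold 3,642 kg). In-quota: 3,642 kg at 9.5%; over-quota: 6,492 kg at 39.5%.
Pro-rata value split: in-quota = £1,051,605.18 × 3,642/10,134 = £377,930.34; over-quota = £1,051,605.18 − £377,930.34 = £673,674.84.
In-quota duty = £377,930.34 × 9.5% = £35,903.38. Over-quota duty = £673,674.84 × 39.5% = £266,101.56.
Line duty = £35,903.38 + £266,101.56 = £302,004.94.
Line 2 (2726.55, Solena, 3,465 units, £650,172.60):
Base rate for 2726.55 is £5.65/unit.
Origin Solena qualifies under the Farica–Solena agreement and 2726.55 is covered: preferential rate Free applies instead.
Duty = £650,172.60 × 0% = £0.00.
Line 3 (7878.81, Ilune, 1,527 kg, £338,581.71):
Base rate for 7878.81 is 11%.
Duty = £338,581.71 × 11% = £37,243.99.
Line 4 (5909.87, Solena, 2,349 liters, £527,961.24):
Base rate for 5909.87 is 23%.
Origin Solena qualifies under the Farica–Solena agreement and 5909.87 is covered: preferential rate Free applies instead.
Duty = £527,961.24 × 0% = £0.00.
Total = £302,004.94 + £0.00 + £37,243.99 + £0.00 = £339,248.93.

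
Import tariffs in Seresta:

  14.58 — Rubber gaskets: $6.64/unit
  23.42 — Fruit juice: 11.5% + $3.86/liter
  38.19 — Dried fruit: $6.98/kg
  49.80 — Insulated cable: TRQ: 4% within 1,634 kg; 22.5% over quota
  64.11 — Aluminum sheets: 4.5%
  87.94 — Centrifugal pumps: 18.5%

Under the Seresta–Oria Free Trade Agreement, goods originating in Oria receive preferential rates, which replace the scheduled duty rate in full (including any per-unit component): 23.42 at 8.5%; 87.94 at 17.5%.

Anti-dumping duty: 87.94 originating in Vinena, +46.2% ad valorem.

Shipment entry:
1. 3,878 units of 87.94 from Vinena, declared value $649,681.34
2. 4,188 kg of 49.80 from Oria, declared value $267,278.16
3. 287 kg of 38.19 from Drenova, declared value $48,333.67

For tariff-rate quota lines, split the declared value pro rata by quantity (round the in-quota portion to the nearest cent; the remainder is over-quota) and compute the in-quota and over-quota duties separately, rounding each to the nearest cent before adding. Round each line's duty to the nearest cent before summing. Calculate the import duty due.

Line 1 (87.94, Vinena, 3,878 units, $649,681.34):
Base rate for 87.94 is 18.5%.
87.94 has an FTA preferential rate, but origin Vinena is not Oria; base rate stands.
Additional duty on 87.94 from Vinena: +46.2%. Applied ad valorem rate: 18.5% + 46.2% = 64.7%.
Duty = $649,681.34 × 64.7% = $420,343.83.
Line 2 (49.80, Oria, 4,188 kg, $267,278.16):
Code 49.80 is under a tariff-rate quota (threshold 1,634 kg). In-quota: 1,634 kg at 4%; over-quota: 2,554 kg at 22.5%.
Pro-rata value split: in-quota = $267,278.16 × 1,634/4,188 = $104,281.88; over-quota = $267,278.16 − $104,281.88 = $162,996.28.
In-quota duty = $104,281.88 × 4% = $4,171.28. Over-quota duty = $162,996.28 × 22.5% = $36,674.16.
Line duty = $4,171.28 + $36,674.16 = $40,845.44.
Line 3 (38.19, Drenova, 287 kg, $48,333.67):
Base rate for 38.19 is $6.98/kg.
Duty = 287 × $6.98 = $2,003.26.
Total = $420,343.83 + $40,845.44 + $2,003.26 = $463,192.53.

$463,192.53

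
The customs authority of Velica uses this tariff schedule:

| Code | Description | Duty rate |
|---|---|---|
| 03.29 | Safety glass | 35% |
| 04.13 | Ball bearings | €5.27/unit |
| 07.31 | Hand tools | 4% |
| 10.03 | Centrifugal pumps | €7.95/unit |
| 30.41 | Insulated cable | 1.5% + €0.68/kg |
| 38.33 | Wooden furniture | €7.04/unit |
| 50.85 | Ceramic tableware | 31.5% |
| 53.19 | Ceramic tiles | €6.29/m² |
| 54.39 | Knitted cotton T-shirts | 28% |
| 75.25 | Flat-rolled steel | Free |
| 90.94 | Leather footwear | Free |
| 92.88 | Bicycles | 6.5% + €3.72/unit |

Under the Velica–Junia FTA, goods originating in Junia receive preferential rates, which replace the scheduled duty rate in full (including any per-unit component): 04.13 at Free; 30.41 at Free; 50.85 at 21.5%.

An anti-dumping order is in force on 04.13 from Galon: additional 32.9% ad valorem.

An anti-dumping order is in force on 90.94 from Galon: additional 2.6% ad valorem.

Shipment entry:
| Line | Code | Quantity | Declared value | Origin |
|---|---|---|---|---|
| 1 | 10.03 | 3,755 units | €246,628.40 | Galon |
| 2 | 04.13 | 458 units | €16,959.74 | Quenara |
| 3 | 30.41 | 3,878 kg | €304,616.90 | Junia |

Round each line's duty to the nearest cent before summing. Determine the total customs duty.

€32,265.91

Line 1 (10.03, Galon, 3,755 units, €246,628.40):
Base rate for 10.03 is €7.95/unit.
Duty = 3,755 × €7.95 = €29,852.25.
Line 2 (04.13, Quenara, 458 units, €16,959.74):
Base rate for 04.13 is €5.27/unit.
04.13 has an FTA preferential rate, but origin Quenara is not Junia; base rate stands.
The additional-duty order on 04.13 targets Galon, not Quenara; it does not apply.
Duty = 458 × €5.27 = €2,413.66.
Line 3 (30.41, Junia, 3,878 kg, €304,616.90):
Base rate for 30.41 is 1.5% + €0.68/kg.
Origin Junia qualifies under the Velica–Junia agreement and 30.41 is covered: preferential rate Free applies instead.
Duty = €304,616.90 × 0% = €0.00.
Total = €29,852.25 + €2,413.66 + €0.00 = €32,265.91.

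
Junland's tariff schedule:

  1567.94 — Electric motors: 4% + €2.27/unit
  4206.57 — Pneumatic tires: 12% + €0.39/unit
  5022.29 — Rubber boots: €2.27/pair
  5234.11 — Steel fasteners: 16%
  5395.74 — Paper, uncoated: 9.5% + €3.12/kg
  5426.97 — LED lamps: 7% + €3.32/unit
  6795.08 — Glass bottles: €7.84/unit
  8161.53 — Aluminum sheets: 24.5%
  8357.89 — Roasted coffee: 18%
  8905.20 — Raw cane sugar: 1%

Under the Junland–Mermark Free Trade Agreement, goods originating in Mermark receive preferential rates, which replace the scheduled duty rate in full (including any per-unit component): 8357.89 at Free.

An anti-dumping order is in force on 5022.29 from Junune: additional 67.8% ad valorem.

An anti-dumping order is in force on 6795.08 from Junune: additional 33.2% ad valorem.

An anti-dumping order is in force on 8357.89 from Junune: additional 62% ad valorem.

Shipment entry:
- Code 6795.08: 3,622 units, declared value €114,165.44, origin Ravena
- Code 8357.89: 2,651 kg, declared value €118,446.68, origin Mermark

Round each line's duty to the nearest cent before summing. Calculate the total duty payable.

Line 1 (6795.08, Ravena, 3,622 units, €114,165.44):
Base rate for 6795.08 is €7.84/unit.
The additional-duty order on 6795.08 targets Junune, not Ravena; it does not apply.
Duty = 3,622 × €7.84 = €28,396.48.
Line 2 (8357.89, Mermark, 2,651 kg, €118,446.68):
Base rate for 8357.89 is 18%.
Origin Mermark qualifies under the Junland–Mermark agreement and 8357.89 is covered: preferential rate Free applies instead.
The additional-duty order on 8357.89 targets Junune, not Mermark; it does not apply.
Duty = €118,446.68 × 0% = €0.00.
Total = €28,396.48 + €0.00 = €28,396.48.

€28,396.48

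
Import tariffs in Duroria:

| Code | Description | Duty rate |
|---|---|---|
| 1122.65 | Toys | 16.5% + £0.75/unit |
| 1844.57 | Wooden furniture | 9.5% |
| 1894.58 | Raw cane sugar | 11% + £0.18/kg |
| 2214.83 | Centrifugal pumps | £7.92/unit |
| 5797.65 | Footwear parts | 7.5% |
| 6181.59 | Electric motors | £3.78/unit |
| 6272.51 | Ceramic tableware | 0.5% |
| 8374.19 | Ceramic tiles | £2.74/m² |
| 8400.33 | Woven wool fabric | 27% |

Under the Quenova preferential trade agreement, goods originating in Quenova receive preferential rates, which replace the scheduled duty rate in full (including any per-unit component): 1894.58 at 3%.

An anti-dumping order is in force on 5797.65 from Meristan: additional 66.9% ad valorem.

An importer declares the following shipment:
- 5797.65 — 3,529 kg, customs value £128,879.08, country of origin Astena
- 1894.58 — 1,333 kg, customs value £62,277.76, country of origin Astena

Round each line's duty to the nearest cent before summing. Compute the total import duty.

Line 1 (5797.65, Astena, 3,529 kg, £128,879.08):
Base rate for 5797.65 is 7.5%.
The additional-duty order on 5797.65 targets Meristan, not Astena; it does not apply.
Duty = £128,879.08 × 7.5% = £9,665.93.
Line 2 (1894.58, Astena, 1,333 kg, £62,277.76):
Base rate for 1894.58 is 11% + £0.18/kg.
1894.58 has an FTA preferential rate, but origin Astena is not Quenova; base rate stands.
Duty = £62,277.76 × 11% + 1,333 × £0.18 = £7,090.49.
Total = £9,665.93 + £7,090.49 = £16,756.42.

£16,756.42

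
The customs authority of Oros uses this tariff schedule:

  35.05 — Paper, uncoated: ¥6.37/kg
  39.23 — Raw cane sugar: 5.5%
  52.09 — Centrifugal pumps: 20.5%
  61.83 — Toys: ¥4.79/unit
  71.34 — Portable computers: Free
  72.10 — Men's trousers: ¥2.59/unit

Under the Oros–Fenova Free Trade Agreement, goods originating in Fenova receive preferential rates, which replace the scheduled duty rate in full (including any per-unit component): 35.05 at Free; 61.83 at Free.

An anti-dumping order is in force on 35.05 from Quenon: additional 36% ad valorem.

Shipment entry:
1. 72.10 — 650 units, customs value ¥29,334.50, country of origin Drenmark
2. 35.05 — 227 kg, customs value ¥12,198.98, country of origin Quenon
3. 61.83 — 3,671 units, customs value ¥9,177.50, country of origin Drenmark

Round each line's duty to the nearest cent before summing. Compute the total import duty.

¥25,105.21

Line 1 (72.10, Drenmark, 650 units, ¥29,334.50):
Base rate for 72.10 is ¥2.59/unit.
Duty = 650 × ¥2.59 = ¥1,683.50.
Line 2 (35.05, Quenon, 227 kg, ¥12,198.98):
Base rate for 35.05 is ¥6.37/kg.
35.05 has an FTA preferential rate, but origin Quenon is not Fenova; base rate stands.
Additional duty on 35.05 from Quenon: +36% ad valorem. Applied ad valorem rate = 36%.
Duty = ¥12,198.98 × 36% + 227 × ¥6.37 = ¥5,837.62.
Line 3 (61.83, Drenmark, 3,671 units, ¥9,177.50):
Base rate for 61.83 is ¥4.79/unit.
61.83 has an FTA preferential rate, but origin Drenmark is not Fenova; base rate stands.
Duty = 3,671 × ¥4.79 = ¥17,584.09.
Total = ¥1,683.50 + ¥5,837.62 + ¥17,584.09 = ¥25,105.21.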